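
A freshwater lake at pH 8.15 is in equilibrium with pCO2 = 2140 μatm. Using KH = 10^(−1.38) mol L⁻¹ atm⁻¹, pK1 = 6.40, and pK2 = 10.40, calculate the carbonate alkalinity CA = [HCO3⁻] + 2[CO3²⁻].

[CO2*] = KH · pCO2 = 10^(−1.38) × 2140×10^-6 = 8.921×10^-5 mol/L
α₀ = 1/(1 + K1/[H⁺] + K1K2/[H⁺]²) = 1/(1 + 10^+1.75 + 10^-0.50) = 0.01738
DIC = [CO2*]/α₀ = 8.921×10^-5 / 0.01738 = 5.134 mmol/L
CA = (α₁ + 2α₂)·DIC = (0.9771 + 2×0.005495) × 5.134 = 5.07 mmol/L

CA = 5.07 mmol/L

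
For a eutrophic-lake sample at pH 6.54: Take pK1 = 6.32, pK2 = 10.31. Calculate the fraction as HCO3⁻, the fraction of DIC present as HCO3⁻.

α₁ = 1 / (1 + [H⁺]/K1 + K2/[H⁺]) = 1 / (1 + 10^-0.22 + 10^-3.77)
   = 1 / (1 + 0.60256 + 0.00016982) = 1/1.6027 = 0.6239

α₁ = 0.624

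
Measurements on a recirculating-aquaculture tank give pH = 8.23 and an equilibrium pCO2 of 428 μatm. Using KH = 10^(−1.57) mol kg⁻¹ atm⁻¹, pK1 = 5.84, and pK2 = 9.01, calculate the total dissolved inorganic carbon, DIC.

[CO2*] = KH · pCO2 = 10^(−1.57) × 428×10^-6 = 1.152×10^-5 mol/kg
α₀ = 1/(1 + K1/[H⁺] + K1K2/[H⁺]²) = 1/(1 + 10^+2.39 + 10^+1.61) = 0.003482
DIC = [CO2*]/α₀ = 1.152×10^-5 / 0.003482 = 3.31 mmol/kg

DIC = 3.31 mmol/kg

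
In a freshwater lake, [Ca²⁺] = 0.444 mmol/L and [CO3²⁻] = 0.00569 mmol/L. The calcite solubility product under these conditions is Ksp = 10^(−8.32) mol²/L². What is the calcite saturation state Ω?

Ω = 0.528

Ksp = 10^(−8.32) = 4.786×10^-9
Ω = [Ca²⁺][CO3²⁻]/Ksp = (0.444×10^-3)(0.00569×10^-3) / 4.786×10^-9 = 0.528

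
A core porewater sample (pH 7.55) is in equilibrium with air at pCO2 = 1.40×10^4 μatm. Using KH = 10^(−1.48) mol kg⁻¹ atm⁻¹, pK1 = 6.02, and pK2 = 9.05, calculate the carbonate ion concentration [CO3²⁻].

[CO3²⁻] = 0.497 mmol/kg

[CO2*] = KH · pCO2 = 10^(−1.48) × 1.40×10^4×10^-6 = 4.636×10^-4 mol/kg
α₀ = 1/(1 + K1/[H⁺] + K1K2/[H⁺]²) = 1/(1 + 10^+1.53 + 10^+0.03) = 0.02781
DIC = [CO2*]/α₀ = 4.636×10^-4 / 0.02781 = 16.67 mmol/kg
[CO3²⁻] = α₂·DIC; α₂ = 0.02980, so [CO3²⁻] = 0.02980 × 16.67 = 0.497 mmol/kg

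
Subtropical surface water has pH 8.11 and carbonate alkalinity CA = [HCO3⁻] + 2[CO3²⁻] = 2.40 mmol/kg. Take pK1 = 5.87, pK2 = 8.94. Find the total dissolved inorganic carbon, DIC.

DIC = 2.14 mmol/kg

CA = [HCO3⁻] + 2[CO3²⁻] = (α₁ + 2α₂)·DIC
At pH 8.11: [H⁺]/K1 = 10^-2.24 = 0.0057544, K2/[H⁺] = 10^-0.83 = 0.14791
α₁ = 1/(1 + 0.0057544 + 0.14791) = 1/1.1537 = 0.8668; α₂ = α₁·K2/[H⁺] = 0.1282
α₁ + 2α₂ = 1.1232
DIC = CA / (α₁ + 2α₂) = 2.40 / 1.1232 = 2.14 mmol/kg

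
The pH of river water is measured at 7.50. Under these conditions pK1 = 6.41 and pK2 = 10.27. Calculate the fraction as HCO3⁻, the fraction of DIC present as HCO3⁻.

α₁ = 1 / (1 + [H⁺]/K1 + K2/[H⁺]) = 1 / (1 + 10^-1.09 + 10^-2.77)
   = 1 / (1 + 0.081283 + 0.0016982) = 1/1.0830 = 0.9234

α₁ = 0.923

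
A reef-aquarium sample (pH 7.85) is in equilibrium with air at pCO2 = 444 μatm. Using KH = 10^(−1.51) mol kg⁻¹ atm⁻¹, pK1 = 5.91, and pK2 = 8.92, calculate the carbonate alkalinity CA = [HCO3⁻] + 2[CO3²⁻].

[CO2*] = KH · pCO2 = 10^(−1.51) × 444×10^-6 = 1.372×10^-5 mol/kg
α₀ = 1/(1 + K1/[H⁺] + K1K2/[H⁺]²) = 1/(1 + 10^+1.94 + 10^+0.87) = 0.01047
DIC = [CO2*]/α₀ = 1.372×10^-5 / 0.01047 = 1.310 mmol/kg
CA = (α₁ + 2α₂)·DIC = (0.9119 + 2×0.07762) × 1.310 = 1.40 mmol/kg

CA = 1.40 mmol/kg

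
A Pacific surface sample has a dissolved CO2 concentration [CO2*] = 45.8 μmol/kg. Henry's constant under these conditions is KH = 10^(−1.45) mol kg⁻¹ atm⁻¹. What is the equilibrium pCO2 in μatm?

pCO2 = 1290 μatm

KH = 10^(−1.45) = 3.548×10^-2 mol kg⁻¹ atm⁻¹
pCO2 = [CO2*]/KH = 45.8×10^-6 / 3.548×10^-2 = 1.29×10^-3 atm = 1290 μatm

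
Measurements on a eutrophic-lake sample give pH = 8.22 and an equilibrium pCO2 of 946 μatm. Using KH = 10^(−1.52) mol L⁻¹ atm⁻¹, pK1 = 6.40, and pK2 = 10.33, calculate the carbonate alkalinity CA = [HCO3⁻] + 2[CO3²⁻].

[CO2*] = KH · pCO2 = 10^(−1.52) × 946×10^-6 = 2.857×10^-5 mol/L
α₀ = 1/(1 + K1/[H⁺] + K1K2/[H⁺]²) = 1/(1 + 10^+1.82 + 10^-0.29) = 0.01480
DIC = [CO2*]/α₀ = 2.857×10^-5 / 0.01480 = 1.931 mmol/L
CA = (α₁ + 2α₂)·DIC = (0.9776 + 2×0.007589) × 1.931 = 1.92 mmol/L

CA = 1.92 mmol/L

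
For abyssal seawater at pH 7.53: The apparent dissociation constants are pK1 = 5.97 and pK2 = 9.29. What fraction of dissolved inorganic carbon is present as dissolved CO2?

α₀ = 0.0264

α₀ = 1 / (1 + K1/[H⁺] + K1K2/[H⁺]²) = 1 / (1 + 10^+1.56 + 10^-0.20)
   = 1 / (1 + 36.308 + 0.63096) = 1/37.939 = 0.02636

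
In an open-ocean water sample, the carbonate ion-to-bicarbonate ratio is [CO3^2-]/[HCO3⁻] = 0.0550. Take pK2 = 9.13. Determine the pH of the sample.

pH = 7.87

From K2 = [H⁺][CO3^2-]/[HCO3⁻]:  pH = pK2 + log₁₀([CO3^2-]/[HCO3⁻])
log₁₀(0.0550) = -1.260
pH = 9.13 + (-1.260) = 7.87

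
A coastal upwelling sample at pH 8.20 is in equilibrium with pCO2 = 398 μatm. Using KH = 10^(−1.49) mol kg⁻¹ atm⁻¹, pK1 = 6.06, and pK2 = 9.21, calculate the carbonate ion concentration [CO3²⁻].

[CO3²⁻] = 0.174 mmol/kg

[CO2*] = KH · pCO2 = 10^(−1.49) × 398×10^-6 = 1.288×10^-5 mol/kg
α₀ = 1/(1 + K1/[H⁺] + K1K2/[H⁺]²) = 1/(1 + 10^+2.14 + 10^+1.13) = 0.006556
DIC = [CO2*]/α₀ = 1.288×10^-5 / 0.006556 = 1.964 mmol/kg
[CO3²⁻] = α₂·DIC; α₂ = 0.08844, so [CO3²⁻] = 0.08844 × 1.964 = 0.174 mmol/kg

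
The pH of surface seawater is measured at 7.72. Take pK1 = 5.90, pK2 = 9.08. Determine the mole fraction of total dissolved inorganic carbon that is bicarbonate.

α₁ = 0.944

α₁ = 1 / (1 + [H⁺]/K1 + K2/[H⁺]) = 1 / (1 + 10^-1.82 + 10^-1.36)
   = 1 / (1 + 0.015136 + 0.043652) = 1/1.0588 = 0.9445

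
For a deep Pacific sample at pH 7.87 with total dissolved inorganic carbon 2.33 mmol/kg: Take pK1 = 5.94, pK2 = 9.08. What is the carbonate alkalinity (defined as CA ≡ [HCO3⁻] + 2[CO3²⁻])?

CA = 2.44 mmol/kg

CA = [HCO3⁻] + 2[CO3²⁻] = (α₁ + 2α₂)·DIC
At pH 7.87: [H⁺]/K1 = 10^-1.93 = 0.011749, K2/[H⁺] = 10^-1.21 = 0.061660
α₁ = 1/(1 + 0.011749 + 0.061660) = 1/1.0734 = 0.9316; α₂ = α₁·K2/[H⁺] = 0.05744
α₁ + 2α₂ = 1.0465
CA = 1.0465 × 2.33 = 2.44 mmol/kg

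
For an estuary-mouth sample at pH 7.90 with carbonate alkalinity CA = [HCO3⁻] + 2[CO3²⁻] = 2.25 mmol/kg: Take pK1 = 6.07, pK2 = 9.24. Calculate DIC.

CA = [HCO3⁻] + 2[CO3²⁻] = (α₁ + 2α₂)·DIC
At pH 7.90: [H⁺]/K1 = 10^-1.83 = 0.014791, K2/[H⁺] = 10^-1.34 = 0.045709
α₁ = 1/(1 + 0.014791 + 0.045709) = 1/1.0605 = 0.9430; α₂ = α₁·K2/[H⁺] = 0.04310
α₁ + 2α₂ = 1.0292
DIC = CA / (α₁ + 2α₂) = 2.25 / 1.0292 = 2.19 mmol/kg

DIC = 2.19 mmol/kg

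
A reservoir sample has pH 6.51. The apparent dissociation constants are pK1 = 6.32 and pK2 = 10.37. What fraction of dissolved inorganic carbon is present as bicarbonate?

α₁ = 1 / (1 + [H⁺]/K1 + K2/[H⁺]) = 1 / (1 + 10^-0.19 + 10^-3.86)
   = 1 / (1 + 0.64565 + 0.00013804) = 1/1.6458 = 0.6076

α₁ = 0.608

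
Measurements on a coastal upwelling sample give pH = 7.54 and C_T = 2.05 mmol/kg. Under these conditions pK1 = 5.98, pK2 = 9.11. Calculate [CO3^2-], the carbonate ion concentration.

α₂ = 1 / (1 + [H⁺]/K2 + [H⁺]²/(K1K2)) = 1 / (1 + 10^+1.57 + 10^+0.01)
   = 1 / (1 + 37.154 + 1.0233) = 1/39.177 = 0.02553
[CO3²⁻] = α₂ × DIC = 0.02553 × 2.05 = 0.0523 mmol/kg

[CO3²⁻] = 0.0523 mmol/kg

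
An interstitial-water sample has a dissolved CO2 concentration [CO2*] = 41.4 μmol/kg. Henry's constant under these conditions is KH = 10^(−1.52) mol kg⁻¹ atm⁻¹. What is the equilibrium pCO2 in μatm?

KH = 10^(−1.52) = 3.020×10^-2 mol kg⁻¹ atm⁻¹
pCO2 = [CO2*]/KH = 41.4×10^-6 / 3.020×10^-2 = 1.37×10^-3 atm = 1370 μatm

pCO2 = 1370 μatm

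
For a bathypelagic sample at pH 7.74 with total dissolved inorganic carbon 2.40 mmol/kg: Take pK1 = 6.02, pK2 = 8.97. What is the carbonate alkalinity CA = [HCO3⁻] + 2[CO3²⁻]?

CA = [HCO3⁻] + 2[CO3²⁻] = (α₁ + 2α₂)·DIC
At pH 7.74: [H⁺]/K1 = 10^-1.72 = 0.019055, K2/[H⁺] = 10^-1.23 = 0.058884
α₁ = 1/(1 + 0.019055 + 0.058884) = 1/1.0779 = 0.9277; α₂ = α₁·K2/[H⁺] = 0.05463
α₁ + 2α₂ = 1.0369
CA = 1.0369 × 2.40 = 2.49 mmol/kg

CA = 2.49 mmol/kg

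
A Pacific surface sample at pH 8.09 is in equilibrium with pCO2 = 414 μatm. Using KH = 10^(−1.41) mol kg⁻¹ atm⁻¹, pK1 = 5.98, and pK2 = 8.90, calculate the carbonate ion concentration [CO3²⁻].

[CO3²⁻] = 0.321 mmol/kg

[CO2*] = KH · pCO2 = 10^(−1.41) × 414×10^-6 = 1.611×10^-5 mol/kg
α₀ = 1/(1 + K1/[H⁺] + K1K2/[H⁺]²) = 1/(1 + 10^+2.11 + 10^+1.30) = 0.006677
DIC = [CO2*]/α₀ = 1.611×10^-5 / 0.006677 = 2.412 mmol/kg
[CO3²⁻] = α₂·DIC; α₂ = 0.1332, so [CO3²⁻] = 0.1332 × 2.412 = 0.321 mmol/kg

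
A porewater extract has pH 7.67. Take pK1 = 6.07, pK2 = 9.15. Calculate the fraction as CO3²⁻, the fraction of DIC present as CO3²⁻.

α₂ = 0.0313

α₂ = 1 / (1 + [H⁺]/K2 + [H⁺]²/(K1K2)) = 1 / (1 + 10^+1.48 + 10^-0.12)
   = 1 / (1 + 30.200 + 0.75858) = 1/31.958 = 0.03129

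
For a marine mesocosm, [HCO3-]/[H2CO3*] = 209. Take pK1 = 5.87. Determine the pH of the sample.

pH = 8.19

From K1 = [H⁺][HCO3-]/[H2CO3*]:  pH = pK1 + log₁₀([HCO3-]/[H2CO3*])
log₁₀(209) = +2.320
pH = 5.87 + (+2.320) = 8.19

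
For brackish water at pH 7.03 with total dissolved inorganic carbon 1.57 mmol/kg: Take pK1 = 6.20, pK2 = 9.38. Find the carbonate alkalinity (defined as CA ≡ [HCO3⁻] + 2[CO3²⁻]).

CA = [HCO3⁻] + 2[CO3²⁻] = (α₁ + 2α₂)·DIC
At pH 7.03: [H⁺]/K1 = 10^-0.83 = 0.14791, K2/[H⁺] = 10^-2.35 = 0.0044668
α₁ = 1/(1 + 0.14791 + 0.0044668) = 1/1.1524 = 0.8678; α₂ = α₁·K2/[H⁺] = 0.003876
α₁ + 2α₂ = 0.8755
CA = 0.8755 × 1.57 = 1.37 mmol/kg

CA = 1.37 mmol/kg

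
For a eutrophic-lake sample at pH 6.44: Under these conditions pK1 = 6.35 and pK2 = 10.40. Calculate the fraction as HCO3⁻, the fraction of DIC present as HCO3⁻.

α₁ = 0.552

α₁ = 1 / (1 + [H⁺]/K1 + K2/[H⁺]) = 1 / (1 + 10^-0.09 + 10^-3.96)
   = 1 / (1 + 0.81283 + 0.00010965) = 1/1.8129 = 0.5516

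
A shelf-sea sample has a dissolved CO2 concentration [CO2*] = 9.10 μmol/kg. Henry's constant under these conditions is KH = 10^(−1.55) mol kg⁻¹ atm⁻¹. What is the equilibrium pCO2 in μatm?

KH = 10^(−1.55) = 2.818×10^-2 mol kg⁻¹ atm⁻¹
pCO2 = [CO2*]/KH = 9.10×10^-6 / 2.818×10^-2 = 3.23×10^-4 atm = 323 μatm

pCO2 = 323 μatm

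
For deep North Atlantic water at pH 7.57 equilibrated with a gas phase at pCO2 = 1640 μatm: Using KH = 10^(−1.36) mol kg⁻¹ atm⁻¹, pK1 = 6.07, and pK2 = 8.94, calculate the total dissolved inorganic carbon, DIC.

DIC = 2.43 mmol/kg

[CO2*] = KH · pCO2 = 10^(−1.36) × 1640×10^-6 = 7.159×10^-5 mol/kg
α₀ = 1/(1 + K1/[H⁺] + K1K2/[H⁺]²) = 1/(1 + 10^+1.50 + 10^+0.13) = 0.02944
DIC = [CO2*]/α₀ = 7.159×10^-5 / 0.02944 = 2.43 mmol/kg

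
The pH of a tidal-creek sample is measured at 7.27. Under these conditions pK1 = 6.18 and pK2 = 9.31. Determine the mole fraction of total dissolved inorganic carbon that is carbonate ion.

α₂ = 1 / (1 + [H⁺]/K2 + [H⁺]²/(K1K2)) = 1 / (1 + 10^+2.04 + 10^+0.95)
   = 1 / (1 + 109.65 + 8.9125) = 1/119.56 = 0.008364

α₂ = 0.00836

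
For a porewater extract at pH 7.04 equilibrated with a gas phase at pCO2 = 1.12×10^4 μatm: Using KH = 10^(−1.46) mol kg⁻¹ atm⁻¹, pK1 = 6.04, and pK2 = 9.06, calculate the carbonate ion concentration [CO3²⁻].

[CO3²⁻] = 0.0371 mmol/kg

[CO2*] = KH · pCO2 = 10^(−1.46) × 1.12×10^4×10^-6 = 3.883×10^-4 mol/kg
α₀ = 1/(1 + K1/[H⁺] + K1K2/[H⁺]²) = 1/(1 + 10^+1.00 + 10^-1.02) = 0.09013
DIC = [CO2*]/α₀ = 3.883×10^-4 / 0.09013 = 4.309 mmol/kg
[CO3²⁻] = α₂·DIC; α₂ = 0.008607, so [CO3²⁻] = 0.008607 × 4.309 = 0.0371 mmol/kg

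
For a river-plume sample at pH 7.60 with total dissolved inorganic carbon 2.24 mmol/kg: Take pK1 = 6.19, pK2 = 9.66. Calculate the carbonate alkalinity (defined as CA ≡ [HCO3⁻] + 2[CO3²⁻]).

CA = 2.18 mmol/kg

CA = [HCO3⁻] + 2[CO3²⁻] = (α₁ + 2α₂)·DIC
At pH 7.60: [H⁺]/K1 = 10^-1.41 = 0.038905, K2/[H⁺] = 10^-2.06 = 0.0087096
α₁ = 1/(1 + 0.038905 + 0.0087096) = 1/1.0476 = 0.9545; α₂ = α₁·K2/[H⁺] = 0.008314
α₁ + 2α₂ = 0.9712
CA = 0.9712 × 2.24 = 2.18 mmol/kg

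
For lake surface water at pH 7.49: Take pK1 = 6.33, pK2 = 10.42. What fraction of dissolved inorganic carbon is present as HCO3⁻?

α₁ = 1 / (1 + [H⁺]/K1 + K2/[H⁺]) = 1 / (1 + 10^-1.16 + 10^-2.93)
   = 1 / (1 + 0.069183 + 0.0011749) = 1/1.0704 = 0.9343

α₁ = 0.934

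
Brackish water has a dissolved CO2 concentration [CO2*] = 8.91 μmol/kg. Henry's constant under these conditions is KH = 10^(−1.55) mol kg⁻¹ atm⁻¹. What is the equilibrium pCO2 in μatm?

pCO2 = 316 μatm

KH = 10^(−1.55) = 2.818×10^-2 mol kg⁻¹ atm⁻¹
pCO2 = [CO2*]/KH = 8.91×10^-6 / 2.818×10^-2 = 3.16×10^-4 atm = 316 μatm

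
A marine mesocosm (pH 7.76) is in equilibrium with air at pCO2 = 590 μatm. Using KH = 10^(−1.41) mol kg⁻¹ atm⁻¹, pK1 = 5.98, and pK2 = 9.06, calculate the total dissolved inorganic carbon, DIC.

DIC = 1.48 mmol/kg

[CO2*] = KH · pCO2 = 10^(−1.41) × 590×10^-6 = 2.295×10^-5 mol/kg
α₀ = 1/(1 + K1/[H⁺] + K1K2/[H⁺]²) = 1/(1 + 10^+1.78 + 10^+0.48) = 0.01556
DIC = [CO2*]/α₀ = 2.295×10^-5 / 0.01556 = 1.48 mmol/kg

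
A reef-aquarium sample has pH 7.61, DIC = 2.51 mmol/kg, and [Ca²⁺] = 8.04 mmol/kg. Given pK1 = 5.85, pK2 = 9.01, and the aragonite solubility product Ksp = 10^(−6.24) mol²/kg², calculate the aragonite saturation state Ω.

Ω = 1.32

α₂ = 1 / (1 + [H⁺]/K2 + [H⁺]²/(K1K2)) = 1 / (1 + 10^+1.40 + 10^-0.36)
   = 1 / (1 + 25.119 + 0.43652) = 1/26.555 = 0.03766
[CO3²⁻] = α₂ × DIC = 0.03766 × 2.51 = 0.09452 mmol/kg
Ksp = 10^(−6.24) = 5.754×10^-7
Ω = [Ca²⁺][CO3²⁻]/Ksp = (8.04×10^-3)(9.452×10^-5) / 5.754×10^-7 = 1.32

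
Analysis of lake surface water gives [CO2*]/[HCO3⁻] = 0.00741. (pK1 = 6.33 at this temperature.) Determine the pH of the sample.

pH = 8.46

From K1 = [H⁺][HCO3⁻]/[CO2*]:  pH = pK1 − log₁₀([CO2*]/[HCO3⁻])
log₁₀(0.00741) = -2.130
pH = 6.33 − (-2.130) = 8.46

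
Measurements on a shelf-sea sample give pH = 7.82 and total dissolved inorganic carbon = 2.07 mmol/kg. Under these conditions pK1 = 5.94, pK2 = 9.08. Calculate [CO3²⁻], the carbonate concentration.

α₂ = 1 / (1 + [H⁺]/K2 + [H⁺]²/(K1K2)) = 1 / (1 + 10^+1.26 + 10^-0.62)
   = 1 / (1 + 18.197 + 0.23988) = 1/19.437 = 0.05145
[CO3²⁻] = α₂ × DIC = 0.05145 × 2.07 = 0.106 mmol/kg

[CO3²⁻] = 0.106 mmol/kg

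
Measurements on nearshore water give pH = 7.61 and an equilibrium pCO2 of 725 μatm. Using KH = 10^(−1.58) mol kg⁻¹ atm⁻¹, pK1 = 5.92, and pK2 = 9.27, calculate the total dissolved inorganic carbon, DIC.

DIC = 0.973 mmol/kg

[CO2*] = KH · pCO2 = 10^(−1.58) × 725×10^-6 = 1.907×10^-5 mol/kg
α₀ = 1/(1 + K1/[H⁺] + K1K2/[H⁺]²) = 1/(1 + 10^+1.69 + 10^+0.03) = 0.01959
DIC = [CO2*]/α₀ = 1.907×10^-5 / 0.01959 = 0.973 mmol/kg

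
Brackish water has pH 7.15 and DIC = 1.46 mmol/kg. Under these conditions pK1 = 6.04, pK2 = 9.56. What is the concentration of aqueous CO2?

[CO2*] = 0.105 mmol/kg

α₀ = 1 / (1 + K1/[H⁺] + K1K2/[H⁺]²) = 1 / (1 + 10^+1.11 + 10^-1.30)
   = 1 / (1 + 12.882 + 0.050119) = 1/13.933 = 0.07177
[CO2*] = α₀ × DIC = 0.07177 × 1.46 = 0.105 mmol/kg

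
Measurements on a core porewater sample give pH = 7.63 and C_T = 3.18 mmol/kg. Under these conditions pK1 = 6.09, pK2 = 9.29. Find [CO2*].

[CO2*] = 0.0873 mmol/kg

α₀ = 1 / (1 + K1/[H⁺] + K1K2/[H⁺]²) = 1 / (1 + 10^+1.54 + 10^-0.12)
   = 1 / (1 + 34.674 + 0.75858) = 1/36.432 = 0.02745
[CO2*] = α₀ × DIC = 0.02745 × 3.18 = 0.0873 mmol/kg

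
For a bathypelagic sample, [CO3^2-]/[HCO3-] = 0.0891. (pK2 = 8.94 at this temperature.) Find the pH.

From K2 = [H⁺][CO3^2-]/[HCO3-]:  pH = pK2 + log₁₀([CO3^2-]/[HCO3-])
log₁₀(0.0891) = -1.050
pH = 8.94 + (-1.050) = 7.89

pH = 7.89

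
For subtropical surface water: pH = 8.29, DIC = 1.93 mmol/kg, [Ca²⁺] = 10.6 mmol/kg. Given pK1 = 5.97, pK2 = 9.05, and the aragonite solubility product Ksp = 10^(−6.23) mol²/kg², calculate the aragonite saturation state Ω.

α₂ = 1 / (1 + [H⁺]/K2 + [H⁺]²/(K1K2)) = 1 / (1 + 10^+0.76 + 10^-1.56)
   = 1 / (1 + 5.7544 + 0.027542) = 1/6.7819 = 0.1475
[CO3²⁻] = α₂ × DIC = 0.1475 × 1.93 = 0.2846 mmol/kg
Ksp = 10^(−6.23) = 5.888×10^-7
Ω = [Ca²⁺][CO3²⁻]/Ksp = (10.6×10^-3)(2.846×10^-4) / 5.888×10^-7 = 5.12

Ω = 5.12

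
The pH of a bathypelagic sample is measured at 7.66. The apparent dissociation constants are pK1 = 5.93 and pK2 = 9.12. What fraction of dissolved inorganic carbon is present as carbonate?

α₂ = 0.0329

α₂ = 1 / (1 + [H⁺]/K2 + [H⁺]²/(K1K2)) = 1 / (1 + 10^+1.46 + 10^-0.27)
   = 1 / (1 + 28.840 + 0.53703) = 1/30.377 = 0.03292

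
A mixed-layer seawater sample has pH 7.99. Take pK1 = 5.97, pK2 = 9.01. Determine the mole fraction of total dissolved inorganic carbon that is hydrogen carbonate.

α₁ = 1 / (1 + [H⁺]/K1 + K2/[H⁺]) = 1 / (1 + 10^-2.02 + 10^-1.02)
   = 1 / (1 + 0.0095499 + 0.095499) = 1/1.1050 = 0.9049

α₁ = 0.905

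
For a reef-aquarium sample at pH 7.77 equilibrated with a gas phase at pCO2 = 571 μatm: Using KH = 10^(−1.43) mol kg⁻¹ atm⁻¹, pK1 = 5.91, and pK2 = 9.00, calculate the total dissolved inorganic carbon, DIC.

[CO2*] = KH · pCO2 = 10^(−1.43) × 571×10^-6 = 2.121×10^-5 mol/kg
α₀ = 1/(1 + K1/[H⁺] + K1K2/[H⁺]²) = 1/(1 + 10^+1.86 + 10^+0.63) = 0.01287
DIC = [CO2*]/α₀ = 2.121×10^-5 / 0.01287 = 1.65 mmol/kg

DIC = 1.65 mmol/kg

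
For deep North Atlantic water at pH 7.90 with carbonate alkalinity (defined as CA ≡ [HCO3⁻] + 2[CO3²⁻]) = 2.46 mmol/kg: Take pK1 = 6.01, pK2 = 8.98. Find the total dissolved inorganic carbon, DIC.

CA = [HCO3⁻] + 2[CO3²⁻] = (α₁ + 2α₂)·DIC
At pH 7.90: [H⁺]/K1 = 10^-1.89 = 0.012882, K2/[H⁺] = 10^-1.08 = 0.083176
α₁ = 1/(1 + 0.012882 + 0.083176) = 1/1.0961 = 0.9124; α₂ = α₁·K2/[H⁺] = 0.07589
α₁ + 2α₂ = 1.0641
DIC = CA / (α₁ + 2α₂) = 2.46 / 1.0641 = 2.31 mmol/kg

DIC = 2.31 mmol/kg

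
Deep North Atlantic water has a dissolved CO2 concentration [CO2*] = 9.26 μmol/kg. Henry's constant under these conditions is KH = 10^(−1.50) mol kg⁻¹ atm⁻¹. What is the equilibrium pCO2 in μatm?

pCO2 = 293 μatm

KH = 10^(−1.50) = 3.162×10^-2 mol kg⁻¹ atm⁻¹
pCO2 = [CO2*]/KH = 9.26×10^-6 / 3.162×10^-2 = 2.93×10^-4 atm = 293 μatm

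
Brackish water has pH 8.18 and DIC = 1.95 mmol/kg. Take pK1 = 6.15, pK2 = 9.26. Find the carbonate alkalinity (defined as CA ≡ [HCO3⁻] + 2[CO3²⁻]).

CA = 2.08 mmol/kg

CA = [HCO3⁻] + 2[CO3²⁻] = (α₁ + 2α₂)·DIC
At pH 8.18: [H⁺]/K1 = 10^-2.03 = 0.0093325, K2/[H⁺] = 10^-1.08 = 0.083176
α₁ = 1/(1 + 0.0093325 + 0.083176) = 1/1.0925 = 0.9153; α₂ = α₁·K2/[H⁺] = 0.07613
α₁ + 2α₂ = 1.0676
CA = 1.0676 × 1.95 = 2.08 mmol/kg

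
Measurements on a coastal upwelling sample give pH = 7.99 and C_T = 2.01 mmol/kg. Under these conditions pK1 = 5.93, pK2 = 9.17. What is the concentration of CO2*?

[CO2*] = 16.3 μmol/kg

α₀ = 1 / (1 + K1/[H⁺] + K1K2/[H⁺]²) = 1 / (1 + 10^+2.06 + 10^+0.88)
   = 1 / (1 + 114.82 + 7.5858) = 1/123.40 = 0.008104
[CO2*] = α₀ × DIC = 0.008104 × 2.01 = 0.0163 mmol/kg = 16.3 μmol/kg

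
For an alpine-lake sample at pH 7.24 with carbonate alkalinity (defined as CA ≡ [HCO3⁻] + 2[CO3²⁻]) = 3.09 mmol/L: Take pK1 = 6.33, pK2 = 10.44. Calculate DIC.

DIC = 3.47 mmol/L

CA = [HCO3⁻] + 2[CO3²⁻] = (α₁ + 2α₂)·DIC
At pH 7.24: [H⁺]/K1 = 10^-0.91 = 0.12303, K2/[H⁺] = 10^-3.20 = 0.00063096
α₁ = 1/(1 + 0.12303 + 0.00063096) = 1/1.1237 = 0.8900; α₂ = α₁·K2/[H⁺] = 0.0005615
α₁ + 2α₂ = 0.8911
DIC = CA / (α₁ + 2α₂) = 3.09 / 0.8911 = 3.47 mmol/L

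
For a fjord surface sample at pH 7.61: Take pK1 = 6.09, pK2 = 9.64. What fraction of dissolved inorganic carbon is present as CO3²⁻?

α₂ = 0.00898

α₂ = 1 / (1 + [H⁺]/K2 + [H⁺]²/(K1K2)) = 1 / (1 + 10^+2.03 + 10^+0.51)
   = 1 / (1 + 107.15 + 3.2359) = 1/111.39 = 0.008978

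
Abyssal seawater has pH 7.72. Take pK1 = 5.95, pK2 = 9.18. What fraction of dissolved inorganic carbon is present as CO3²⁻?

α₂ = 1 / (1 + [H⁺]/K2 + [H⁺]²/(K1K2)) = 1 / (1 + 10^+1.46 + 10^-0.31)
   = 1 / (1 + 28.840 + 0.48978) = 1/30.330 = 0.03297

α₂ = 0.0330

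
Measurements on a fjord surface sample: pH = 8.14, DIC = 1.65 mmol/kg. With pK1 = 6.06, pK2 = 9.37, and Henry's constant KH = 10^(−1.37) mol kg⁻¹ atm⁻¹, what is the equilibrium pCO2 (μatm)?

α₀ = 1 / (1 + K1/[H⁺] + K1K2/[H⁺]²) = 1 / (1 + 10^+2.08 + 10^+0.85)
   = 1 / (1 + 120.23 + 7.0795) = 1/128.31 = 0.007794
[CO2*] = α₀ × DIC = 0.007794 × 1.65 = 0.01286 mmol/kg = 12.86 μmol/kg
pCO2 = [CO2*]/KH = 1.286×10^-5 / 4.266×10^-2 = 301 μatm

pCO2 = 301 μatm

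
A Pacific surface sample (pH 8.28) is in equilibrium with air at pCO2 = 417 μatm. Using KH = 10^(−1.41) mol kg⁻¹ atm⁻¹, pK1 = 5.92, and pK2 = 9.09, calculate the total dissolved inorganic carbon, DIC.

DIC = 4.31 mmol/kg

[CO2*] = KH · pCO2 = 10^(−1.41) × 417×10^-6 = 1.622×10^-5 mol/kg
α₀ = 1/(1 + K1/[H⁺] + K1K2/[H⁺]²) = 1/(1 + 10^+2.36 + 10^+1.55) = 0.003766
DIC = [CO2*]/α₀ = 1.622×10^-5 / 0.003766 = 4.31 mmol/kg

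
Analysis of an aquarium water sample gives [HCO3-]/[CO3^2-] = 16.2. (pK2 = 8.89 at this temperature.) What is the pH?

pH = 7.68

From K2 = [H⁺][CO3^2-]/[HCO3-]:  pH = pK2 − log₁₀([HCO3-]/[CO3^2-])
log₁₀(16.2) = +1.210
pH = 8.89 − (+1.210) = 7.68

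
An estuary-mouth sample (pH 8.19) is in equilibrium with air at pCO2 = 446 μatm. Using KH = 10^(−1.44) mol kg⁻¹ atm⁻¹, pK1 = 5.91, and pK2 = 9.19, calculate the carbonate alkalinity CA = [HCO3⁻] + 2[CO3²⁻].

[CO2*] = KH · pCO2 = 10^(−1.44) × 446×10^-6 = 1.619×10^-5 mol/kg
α₀ = 1/(1 + K1/[H⁺] + K1K2/[H⁺]²) = 1/(1 + 10^+2.28 + 10^+1.28) = 0.004748
DIC = [CO2*]/α₀ = 1.619×10^-5 / 0.004748 = 3.410 mmol/kg
CA = (α₁ + 2α₂)·DIC = (0.9048 + 2×0.09048) × 3.410 = 3.70 mmol/kg

CA = 3.70 mmol/kg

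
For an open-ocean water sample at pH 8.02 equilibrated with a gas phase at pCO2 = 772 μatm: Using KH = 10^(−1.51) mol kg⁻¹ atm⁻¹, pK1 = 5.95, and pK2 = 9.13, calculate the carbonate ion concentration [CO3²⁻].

[CO3²⁻] = 0.218 mmol/kg

[CO2*] = KH · pCO2 = 10^(−1.51) × 772×10^-6 = 2.386×10^-5 mol/kg
α₀ = 1/(1 + K1/[H⁺] + K1K2/[H⁺]²) = 1/(1 + 10^+2.07 + 10^+0.96) = 0.007836
DIC = [CO2*]/α₀ = 2.386×10^-5 / 0.007836 = 3.044 mmol/kg
[CO3²⁻] = α₂·DIC; α₂ = 0.07147, so [CO3²⁻] = 0.07147 × 3.044 = 0.218 mmol/kg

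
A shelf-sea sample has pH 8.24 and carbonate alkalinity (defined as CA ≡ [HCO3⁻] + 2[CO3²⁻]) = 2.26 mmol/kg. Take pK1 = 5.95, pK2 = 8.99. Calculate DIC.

CA = [HCO3⁻] + 2[CO3²⁻] = (α₁ + 2α₂)·DIC
At pH 8.24: [H⁺]/K1 = 10^-2.29 = 0.0051286, K2/[H⁺] = 10^-0.75 = 0.17783
α₁ = 1/(1 + 0.0051286 + 0.17783) = 1/1.1830 = 0.8453; α₂ = α₁·K2/[H⁺] = 0.1503
α₁ + 2α₂ = 1.1460
DIC = CA / (α₁ + 2α₂) = 2.26 / 1.1460 = 1.97 mmol/kg

DIC = 1.97 mmol/kg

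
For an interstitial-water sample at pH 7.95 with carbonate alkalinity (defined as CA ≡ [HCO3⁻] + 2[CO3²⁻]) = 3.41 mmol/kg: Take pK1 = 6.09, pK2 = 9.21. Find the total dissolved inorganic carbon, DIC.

DIC = 3.28 mmol/kg

CA = [HCO3⁻] + 2[CO3²⁻] = (α₁ + 2α₂)·DIC
At pH 7.95: [H⁺]/K1 = 10^-1.86 = 0.013804, K2/[H⁺] = 10^-1.26 = 0.054954
α₁ = 1/(1 + 0.013804 + 0.054954) = 1/1.0688 = 0.9357; α₂ = α₁·K2/[H⁺] = 0.05142
α₁ + 2α₂ = 1.0385
DIC = CA / (α₁ + 2α₂) = 3.41 / 1.0385 = 3.28 mmol/kg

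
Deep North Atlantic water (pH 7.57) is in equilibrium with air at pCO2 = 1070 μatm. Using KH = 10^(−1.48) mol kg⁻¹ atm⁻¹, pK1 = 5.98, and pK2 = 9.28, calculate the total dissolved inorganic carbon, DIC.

[CO2*] = KH · pCO2 = 10^(−1.48) × 1070×10^-6 = 3.543×10^-5 mol/kg
α₀ = 1/(1 + K1/[H⁺] + K1K2/[H⁺]²) = 1/(1 + 10^+1.59 + 10^-0.12) = 0.02459
DIC = [CO2*]/α₀ = 3.543×10^-5 / 0.02459 = 1.44 mmol/kg

DIC = 1.44 mmol/kg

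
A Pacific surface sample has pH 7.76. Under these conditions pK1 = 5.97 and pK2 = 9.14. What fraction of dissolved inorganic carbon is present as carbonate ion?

α₂ = 1 / (1 + [H⁺]/K2 + [H⁺]²/(K1K2)) = 1 / (1 + 10^+1.38 + 10^-0.41)
   = 1 / (1 + 23.988 + 0.38905) = 1/25.377 = 0.03941

α₂ = 0.0394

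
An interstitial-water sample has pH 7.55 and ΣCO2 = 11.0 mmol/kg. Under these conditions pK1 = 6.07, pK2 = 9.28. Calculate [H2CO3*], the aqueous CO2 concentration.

α₀ = 1 / (1 + K1/[H⁺] + K1K2/[H⁺]²) = 1 / (1 + 10^+1.48 + 10^-0.25)
   = 1 / (1 + 30.200 + 0.56234) = 1/31.762 = 0.03148
[CO2*] = α₀ × DIC = 0.03148 × 11.0 = 0.346 mmol/kg

[CO2*] = 0.346 mmol/kg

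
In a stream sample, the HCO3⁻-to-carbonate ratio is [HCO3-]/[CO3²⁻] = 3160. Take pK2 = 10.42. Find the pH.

pH = 6.92

From K2 = [H⁺][CO3²⁻]/[HCO3-]:  pH = pK2 − log₁₀([HCO3-]/[CO3²⁻])
log₁₀(3160) = +3.500
pH = 10.42 − (+3.500) = 6.92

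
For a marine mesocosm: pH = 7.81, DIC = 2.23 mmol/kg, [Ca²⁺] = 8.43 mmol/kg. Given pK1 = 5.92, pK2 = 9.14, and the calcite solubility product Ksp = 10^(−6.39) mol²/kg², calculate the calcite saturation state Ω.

α₂ = 1 / (1 + [H⁺]/K2 + [H⁺]²/(K1K2)) = 1 / (1 + 10^+1.33 + 10^-0.56)
   = 1 / (1 + 21.380 + 0.27542) = 1/22.655 = 0.04414
[CO3²⁻] = α₂ × DIC = 0.04414 × 2.23 = 0.09843 mmol/kg
Ksp = 10^(−6.39) = 4.074×10^-7
Ω = [Ca²⁺][CO3²⁻]/Ksp = (8.43×10^-3)(9.843×10^-5) / 4.074×10^-7 = 2.04

Ω = 2.04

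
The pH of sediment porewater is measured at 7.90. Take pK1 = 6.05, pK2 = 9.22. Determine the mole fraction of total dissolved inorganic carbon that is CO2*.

α₀ = 1 / (1 + K1/[H⁺] + K1K2/[H⁺]²) = 1 / (1 + 10^+1.85 + 10^+0.53)
   = 1 / (1 + 70.795 + 3.3884) = 1/75.183 = 0.01330

α₀ = 0.0133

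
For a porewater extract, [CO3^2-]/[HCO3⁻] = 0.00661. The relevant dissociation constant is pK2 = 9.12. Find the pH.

From K2 = [H⁺][CO3^2-]/[HCO3⁻]:  pH = pK2 + log₁₀([CO3^2-]/[HCO3⁻])
log₁₀(0.00661) = -2.180
pH = 9.12 + (-2.180) = 6.94

pH = 6.94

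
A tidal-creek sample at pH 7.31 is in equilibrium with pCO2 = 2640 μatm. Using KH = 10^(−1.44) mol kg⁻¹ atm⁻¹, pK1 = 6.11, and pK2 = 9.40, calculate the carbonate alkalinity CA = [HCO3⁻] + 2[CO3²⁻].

[CO2*] = KH · pCO2 = 10^(−1.44) × 2640×10^-6 = 9.585×10^-5 mol/kg
α₀ = 1/(1 + K1/[H⁺] + K1K2/[H⁺]²) = 1/(1 + 10^+1.20 + 10^-0.89) = 0.05890
DIC = [CO2*]/α₀ = 9.585×10^-5 / 0.05890 = 1.627 mmol/kg
CA = (α₁ + 2α₂)·DIC = (0.9335 + 2×0.007588) × 1.627 = 1.54 mmol/kg

CA = 1.54 mmol/kg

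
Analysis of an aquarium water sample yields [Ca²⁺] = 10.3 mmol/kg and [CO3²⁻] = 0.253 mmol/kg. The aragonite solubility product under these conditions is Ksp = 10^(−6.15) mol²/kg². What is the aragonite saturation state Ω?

Ksp = 10^(−6.15) = 7.079×10^-7
Ω = [Ca²⁺][CO3²⁻]/Ksp = (10.3×10^-3)(0.253×10^-3) / 7.079×10^-7 = 3.68

Ω = 3.68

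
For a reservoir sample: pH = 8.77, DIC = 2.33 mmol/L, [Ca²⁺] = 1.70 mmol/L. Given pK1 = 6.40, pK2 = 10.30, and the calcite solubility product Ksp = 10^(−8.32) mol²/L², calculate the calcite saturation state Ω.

Ω = 23.6

α₂ = 1 / (1 + [H⁺]/K2 + [H⁺]²/(K1K2)) = 1 / (1 + 10^+1.53 + 10^-0.84)
   = 1 / (1 + 33.884 + 0.14454) = 1/35.029 = 0.02855
[CO3²⁻] = α₂ × DIC = 0.02855 × 2.33 = 0.06652 mmol/L
Ksp = 10^(−8.32) = 4.786×10^-9
Ω = [Ca²⁺][CO3²⁻]/Ksp = (1.70×10^-3)(6.652×10^-5) / 4.786×10^-9 = 23.6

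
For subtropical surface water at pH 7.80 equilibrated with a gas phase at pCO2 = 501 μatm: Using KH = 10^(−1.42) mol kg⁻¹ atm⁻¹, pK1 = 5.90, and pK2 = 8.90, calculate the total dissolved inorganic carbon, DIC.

[CO2*] = KH · pCO2 = 10^(−1.42) × 501×10^-6 = 1.905×10^-5 mol/kg
α₀ = 1/(1 + K1/[H⁺] + K1K2/[H⁺]²) = 1/(1 + 10^+1.90 + 10^+0.80) = 0.01153
DIC = [CO2*]/α₀ = 1.905×10^-5 / 0.01153 = 1.65 mmol/kg

DIC = 1.65 mmol/kg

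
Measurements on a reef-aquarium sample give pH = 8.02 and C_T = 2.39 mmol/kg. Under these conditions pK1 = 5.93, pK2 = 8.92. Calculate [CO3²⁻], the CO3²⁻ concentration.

[CO3²⁻] = 0.265 mmol/kg

α₂ = 1 / (1 + [H⁺]/K2 + [H⁺]²/(K1K2)) = 1 / (1 + 10^+0.90 + 10^-1.19)
   = 1 / (1 + 7.9433 + 0.064565) = 1/9.0078 = 0.1110
[CO3²⁻] = α₂ × DIC = 0.1110 × 2.39 = 0.265 mmol/kg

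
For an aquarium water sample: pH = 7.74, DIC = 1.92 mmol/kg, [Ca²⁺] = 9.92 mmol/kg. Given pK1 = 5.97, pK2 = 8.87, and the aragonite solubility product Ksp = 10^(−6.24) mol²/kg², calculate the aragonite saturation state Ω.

Ω = 2.25

α₂ = 1 / (1 + [H⁺]/K2 + [H⁺]²/(K1K2)) = 1 / (1 + 10^+1.13 + 10^-0.64)
   = 1 / (1 + 13.490 + 0.22909) = 1/14.719 = 0.06794
[CO3²⁻] = α₂ × DIC = 0.06794 × 1.92 = 0.1304 mmol/kg
Ksp = 10^(−6.24) = 5.754×10^-7
Ω = [Ca²⁺][CO3²⁻]/Ksp = (9.92×10^-3)(1.304×10^-4) / 5.754×10^-7 = 2.25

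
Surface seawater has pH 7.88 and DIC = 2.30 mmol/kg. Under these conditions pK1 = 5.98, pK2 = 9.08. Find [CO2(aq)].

α₀ = 1 / (1 + K1/[H⁺] + K1K2/[H⁺]²) = 1 / (1 + 10^+1.90 + 10^+0.70)
   = 1 / (1 + 79.433 + 5.0119) = 1/85.445 = 0.01170
[CO2*] = α₀ × DIC = 0.01170 × 2.30 = 0.0269 mmol/kg

[CO2*] = 0.0269 mmol/kg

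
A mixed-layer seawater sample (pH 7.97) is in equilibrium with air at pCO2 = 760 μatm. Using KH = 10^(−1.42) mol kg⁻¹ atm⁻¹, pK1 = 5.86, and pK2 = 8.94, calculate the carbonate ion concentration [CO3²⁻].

[CO3²⁻] = 0.399 mmol/kg

[CO2*] = KH · pCO2 = 10^(−1.42) × 760×10^-6 = 2.889×10^-5 mol/kg
α₀ = 1/(1 + K1/[H⁺] + K1K2/[H⁺]²) = 1/(1 + 10^+2.11 + 10^+1.14) = 0.006962
DIC = [CO2*]/α₀ = 2.889×10^-5 / 0.006962 = 4.150 mmol/kg
[CO3²⁻] = α₂·DIC; α₂ = 0.09611, so [CO3²⁻] = 0.09611 × 4.150 = 0.399 mmol/kg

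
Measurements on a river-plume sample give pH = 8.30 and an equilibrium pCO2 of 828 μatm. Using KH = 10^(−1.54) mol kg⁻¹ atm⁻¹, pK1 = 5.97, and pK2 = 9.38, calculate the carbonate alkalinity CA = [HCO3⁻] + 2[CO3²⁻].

CA = 5.95 mmol/kg

[CO2*] = KH · pCO2 = 10^(−1.54) × 828×10^-6 = 2.388×10^-5 mol/kg
α₀ = 1/(1 + K1/[H⁺] + K1K2/[H⁺]²) = 1/(1 + 10^+2.33 + 10^+1.25) = 0.004300
DIC = [CO2*]/α₀ = 2.388×10^-5 / 0.004300 = 5.554 mmol/kg
CA = (α₁ + 2α₂)·DIC = (0.9192 + 2×0.07646) × 5.554 = 5.95 mmol/kg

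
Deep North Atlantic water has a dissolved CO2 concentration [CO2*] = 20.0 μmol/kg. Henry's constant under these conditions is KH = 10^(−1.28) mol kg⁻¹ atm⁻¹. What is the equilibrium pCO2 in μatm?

KH = 10^(−1.28) = 5.248×10^-2 mol kg⁻¹ atm⁻¹
pCO2 = [CO2*]/KH = 20.0×10^-6 / 5.248×10^-2 = 3.81×10^-4 atm = 381 μatm

pCO2 = 381 μatm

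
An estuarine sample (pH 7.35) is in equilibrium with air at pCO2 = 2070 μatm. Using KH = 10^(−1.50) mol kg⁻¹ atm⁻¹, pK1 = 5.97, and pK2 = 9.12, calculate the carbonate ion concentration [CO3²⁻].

[CO2*] = KH · pCO2 = 10^(−1.50) × 2070×10^-6 = 6.546×10^-5 mol/kg
α₀ = 1/(1 + K1/[H⁺] + K1K2/[H⁺]²) = 1/(1 + 10^+1.38 + 10^-0.39) = 0.03938
DIC = [CO2*]/α₀ = 6.546×10^-5 / 0.03938 = 1.662 mmol/kg
[CO3²⁻] = α₂·DIC; α₂ = 0.01604, so [CO3²⁻] = 0.01604 × 1.662 = 0.0267 mmol/kg

[CO3²⁻] = 0.0267 mmol/kg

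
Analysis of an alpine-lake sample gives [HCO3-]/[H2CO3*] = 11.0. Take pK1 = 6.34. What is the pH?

From K1 = [H⁺][HCO3-]/[H2CO3*]:  pH = pK1 + log₁₀([HCO3-]/[H2CO3*])
log₁₀(11.0) = +1.041
pH = 6.34 + (+1.041) = 7.38

pH = 7.38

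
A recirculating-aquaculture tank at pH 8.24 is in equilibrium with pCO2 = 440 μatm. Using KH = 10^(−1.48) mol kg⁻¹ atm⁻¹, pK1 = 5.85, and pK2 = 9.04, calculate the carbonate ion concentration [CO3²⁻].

[CO3²⁻] = 0.567 mmol/kg

[CO2*] = KH · pCO2 = 10^(−1.48) × 440×10^-6 = 1.457×10^-5 mol/kg
α₀ = 1/(1 + K1/[H⁺] + K1K2/[H⁺]²) = 1/(1 + 10^+2.39 + 10^+1.59) = 0.003504
DIC = [CO2*]/α₀ = 1.457×10^-5 / 0.003504 = 4.158 mmol/kg
[CO3²⁻] = α₂·DIC; α₂ = 0.1363, so [CO3²⁻] = 0.1363 × 4.158 = 0.567 mmol/kg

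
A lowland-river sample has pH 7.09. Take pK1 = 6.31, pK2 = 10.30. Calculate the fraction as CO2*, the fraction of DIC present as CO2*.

α₀ = 1 / (1 + K1/[H⁺] + K1K2/[H⁺]²) = 1 / (1 + 10^+0.78 + 10^-2.43)
   = 1 / (1 + 6.0256 + 0.0037154) = 1/7.0293 = 0.1423

α₀ = 0.142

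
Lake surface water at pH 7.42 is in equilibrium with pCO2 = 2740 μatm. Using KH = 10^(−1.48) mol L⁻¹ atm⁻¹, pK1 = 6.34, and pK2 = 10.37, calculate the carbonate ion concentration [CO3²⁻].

[CO2*] = KH · pCO2 = 10^(−1.48) × 2740×10^-6 = 9.073×10^-5 mol/L
α₀ = 1/(1 + K1/[H⁺] + K1K2/[H⁺]²) = 1/(1 + 10^+1.08 + 10^-1.87) = 0.07671
DIC = [CO2*]/α₀ = 9.073×10^-5 / 0.07671 = 1.183 mmol/L
[CO3²⁻] = α₂·DIC; α₂ = 0.001035, so [CO3²⁻] = 0.001035 × 1.183 = 0.00122 mmol/L = 1.22 μmol/L

[CO3²⁻] = 1.22 μmol/L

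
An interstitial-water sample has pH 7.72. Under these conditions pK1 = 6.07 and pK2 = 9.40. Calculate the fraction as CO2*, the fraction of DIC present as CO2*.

α₀ = 1 / (1 + K1/[H⁺] + K1K2/[H⁺]²) = 1 / (1 + 10^+1.65 + 10^-0.03)
   = 1 / (1 + 44.668 + 0.93325) = 1/46.602 = 0.02146

α₀ = 0.0215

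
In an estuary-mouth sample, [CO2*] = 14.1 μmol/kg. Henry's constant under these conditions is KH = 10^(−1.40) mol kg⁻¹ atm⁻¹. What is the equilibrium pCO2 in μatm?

pCO2 = 354 μatm

KH = 10^(−1.40) = 3.981×10^-2 mol kg⁻¹ atm⁻¹
pCO2 = [CO2*]/KH = 14.1×10^-6 / 3.981×10^-2 = 3.54×10^-4 atm = 354 μatm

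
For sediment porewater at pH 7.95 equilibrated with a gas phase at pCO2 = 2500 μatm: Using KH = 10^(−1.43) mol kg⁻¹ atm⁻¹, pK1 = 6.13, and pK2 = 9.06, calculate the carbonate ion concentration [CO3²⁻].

[CO3²⁻] = 0.476 mmol/kg

[CO2*] = KH · pCO2 = 10^(−1.43) × 2500×10^-6 = 9.288×10^-5 mol/kg
α₀ = 1/(1 + K1/[H⁺] + K1K2/[H⁺]²) = 1/(1 + 10^+1.82 + 10^+0.71) = 0.01385
DIC = [CO2*]/α₀ = 9.288×10^-5 / 0.01385 = 6.706 mmol/kg
[CO3²⁻] = α₂·DIC; α₂ = 0.07104, so [CO3²⁻] = 0.07104 × 6.706 = 0.476 mmol/kg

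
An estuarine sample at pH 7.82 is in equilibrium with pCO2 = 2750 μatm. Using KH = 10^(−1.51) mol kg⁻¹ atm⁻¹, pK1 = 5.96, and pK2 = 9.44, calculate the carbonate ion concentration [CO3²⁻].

[CO3²⁻] = 0.148 mmol/kg

[CO2*] = KH · pCO2 = 10^(−1.51) × 2750×10^-6 = 8.498×10^-5 mol/kg
α₀ = 1/(1 + K1/[H⁺] + K1K2/[H⁺]²) = 1/(1 + 10^+1.86 + 10^+0.24) = 0.01330
DIC = [CO2*]/α₀ = 8.498×10^-5 / 0.01330 = 6.389 mmol/kg
[CO3²⁻] = α₂·DIC; α₂ = 0.02311, so [CO3²⁻] = 0.02311 × 6.389 = 0.148 mmol/kg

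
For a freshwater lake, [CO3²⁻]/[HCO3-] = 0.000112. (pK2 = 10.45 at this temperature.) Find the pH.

From K2 = [H⁺][CO3²⁻]/[HCO3-]:  pH = pK2 + log₁₀([CO3²⁻]/[HCO3-])
log₁₀(0.000112) = -3.951
pH = 10.45 + (-3.951) = 6.50

pH = 6.50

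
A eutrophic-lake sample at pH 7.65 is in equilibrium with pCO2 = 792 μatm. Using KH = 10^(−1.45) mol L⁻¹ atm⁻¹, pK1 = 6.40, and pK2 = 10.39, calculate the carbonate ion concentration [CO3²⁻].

[CO3²⁻] = 0.909 μmol/L

[CO2*] = KH · pCO2 = 10^(−1.45) × 792×10^-6 = 2.810×10^-5 mol/L
α₀ = 1/(1 + K1/[H⁺] + K1K2/[H⁺]²) = 1/(1 + 10^+1.25 + 10^-1.49) = 0.05315
DIC = [CO2*]/α₀ = 2.810×10^-5 / 0.05315 = 0.5287 mmol/L
[CO3²⁻] = α₂·DIC; α₂ = 0.001720, so [CO3²⁻] = 0.001720 × 0.5287 = 0.000909 mmol/L = 0.909 μmol/L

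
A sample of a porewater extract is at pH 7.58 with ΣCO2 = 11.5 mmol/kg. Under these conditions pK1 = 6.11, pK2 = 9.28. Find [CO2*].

α₀ = 1 / (1 + K1/[H⁺] + K1K2/[H⁺]²) = 1 / (1 + 10^+1.47 + 10^-0.23)
   = 1 / (1 + 29.512 + 0.58884) = 1/31.101 = 0.03215
[CO2*] = α₀ × DIC = 0.03215 × 11.5 = 0.370 mmol/kg

[CO2*] = 0.370 mmol/kg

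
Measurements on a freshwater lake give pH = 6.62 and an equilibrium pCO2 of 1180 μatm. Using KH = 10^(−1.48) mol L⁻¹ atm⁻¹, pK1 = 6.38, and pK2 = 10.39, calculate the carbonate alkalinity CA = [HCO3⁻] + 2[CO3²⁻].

CA = 0.0679 mmol/L

[CO2*] = KH · pCO2 = 10^(−1.48) × 1180×10^-6 = 3.907×10^-5 mol/L
α₀ = 1/(1 + K1/[H⁺] + K1K2/[H⁺]²) = 1/(1 + 10^+0.24 + 10^-3.53) = 0.3652
DIC = [CO2*]/α₀ = 3.907×10^-5 / 0.3652 = 0.1070 mmol/L
CA = (α₁ + 2α₂)·DIC = (0.6347 + 2×0.0001078) × 0.1070 = 0.0679 mmol/L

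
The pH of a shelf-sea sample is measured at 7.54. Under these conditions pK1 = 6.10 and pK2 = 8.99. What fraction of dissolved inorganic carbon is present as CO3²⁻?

α₂ = 0.0331

α₂ = 1 / (1 + [H⁺]/K2 + [H⁺]²/(K1K2)) = 1 / (1 + 10^+1.45 + 10^+0.01)
   = 1 / (1 + 28.184 + 1.0233) = 1/30.207 = 0.03310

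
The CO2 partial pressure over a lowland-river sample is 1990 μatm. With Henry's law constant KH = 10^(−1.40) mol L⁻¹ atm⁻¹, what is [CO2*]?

[CO2*] = 79.2 μmol/L

KH = 10^(−1.40) = 3.981×10^-2 mol L⁻¹ atm⁻¹
[CO2*] = KH · pCO2 = 3.981×10^-2 × 1990×10^-6 atm = 7.92×10^-5 mol/L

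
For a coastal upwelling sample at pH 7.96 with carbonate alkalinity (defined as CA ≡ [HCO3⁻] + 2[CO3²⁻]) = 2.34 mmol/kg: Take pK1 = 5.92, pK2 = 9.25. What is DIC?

DIC = 2.25 mmol/kg

CA = [HCO3⁻] + 2[CO3²⁻] = (α₁ + 2α₂)·DIC
At pH 7.96: [H⁺]/K1 = 10^-2.04 = 0.0091201, K2/[H⁺] = 10^-1.29 = 0.051286
α₁ = 1/(1 + 0.0091201 + 0.051286) = 1/1.0604 = 0.9430; α₂ = α₁·K2/[H⁺] = 0.04836
α₁ + 2α₂ = 1.0398
DIC = CA / (α₁ + 2α₂) = 2.34 / 1.0398 = 2.25 mmol/kg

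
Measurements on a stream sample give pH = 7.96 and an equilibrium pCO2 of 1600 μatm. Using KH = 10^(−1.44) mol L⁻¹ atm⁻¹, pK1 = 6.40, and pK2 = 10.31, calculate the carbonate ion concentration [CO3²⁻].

[CO2*] = KH · pCO2 = 10^(−1.44) × 1600×10^-6 = 5.809×10^-5 mol/L
α₀ = 1/(1 + K1/[H⁺] + K1K2/[H⁺]²) = 1/(1 + 10^+1.56 + 10^-0.79) = 0.02669
DIC = [CO2*]/α₀ = 5.809×10^-5 / 0.02669 = 2.177 mmol/L
[CO3²⁻] = α₂·DIC; α₂ = 0.004328, so [CO3²⁻] = 0.004328 × 2.177 = 0.00942 mmol/L = 9.42 μmol/L

[CO3²⁻] = 9.42 μmol/L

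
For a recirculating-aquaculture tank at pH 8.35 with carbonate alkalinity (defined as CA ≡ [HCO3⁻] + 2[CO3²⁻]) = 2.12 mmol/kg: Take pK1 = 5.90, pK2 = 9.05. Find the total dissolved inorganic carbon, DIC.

CA = [HCO3⁻] + 2[CO3²⁻] = (α₁ + 2α₂)·DIC
At pH 8.35: [H⁺]/K1 = 10^-2.45 = 0.0035481, K2/[H⁺] = 10^-0.70 = 0.19953
α₁ = 1/(1 + 0.0035481 + 0.19953) = 1/1.2031 = 0.8312; α₂ = α₁·K2/[H⁺] = 0.1658
α₁ + 2α₂ = 1.1629
DIC = CA / (α₁ + 2α₂) = 2.12 / 1.1629 = 1.82 mmol/kg

DIC = 1.82 mmol/kg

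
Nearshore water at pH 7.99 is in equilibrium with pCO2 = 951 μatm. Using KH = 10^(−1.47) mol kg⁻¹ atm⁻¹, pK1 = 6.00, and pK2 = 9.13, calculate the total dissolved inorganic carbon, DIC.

DIC = 3.41 mmol/kg

[CO2*] = KH · pCO2 = 10^(−1.47) × 951×10^-6 = 3.222×10^-5 mol/kg
α₀ = 1/(1 + K1/[H⁺] + K1K2/[H⁺]²) = 1/(1 + 10^+1.99 + 10^+0.85) = 0.009452
DIC = [CO2*]/α₀ = 3.222×10^-5 / 0.009452 = 3.41 mmol/kg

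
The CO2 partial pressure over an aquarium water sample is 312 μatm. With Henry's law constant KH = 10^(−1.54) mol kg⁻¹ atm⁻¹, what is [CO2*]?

[CO2*] = 9.00 μmol/kg

KH = 10^(−1.54) = 2.884×10^-2 mol kg⁻¹ atm⁻¹
[CO2*] = KH · pCO2 = 2.884×10^-2 × 312×10^-6 atm = 9.00×10^-6 mol/kg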